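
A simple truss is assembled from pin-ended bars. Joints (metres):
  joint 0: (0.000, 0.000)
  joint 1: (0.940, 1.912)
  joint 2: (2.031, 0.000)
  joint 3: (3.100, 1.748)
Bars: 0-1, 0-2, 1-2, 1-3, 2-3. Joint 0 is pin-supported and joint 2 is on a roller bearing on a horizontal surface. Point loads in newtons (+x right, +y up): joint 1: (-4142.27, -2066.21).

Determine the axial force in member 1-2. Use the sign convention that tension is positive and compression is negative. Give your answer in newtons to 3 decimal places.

3388.716

N=4 nodes, M=5 members, R=3 reactions → 2N=8, M+R=8
member 0 (0-1): L=2.1306, (cx,cy)=(0.4412,0.8974)
member 1 (0-2): L=2.0310, (cx,cy)=(1.0000,0.0000)
member 2 (1-2): L=2.2014, (cx,cy)=(0.4956,-0.8686)
member 3 (1-3): L=2.1662, (cx,cy)=(0.9971,-0.0757)
member 4 (2-3): L=2.0490, (cx,cy)=(0.5217,0.8531)
solve A·x = −loads:
  F[0-1] = -5582.1483 N (compression)
  F[0-2] = -1679.4500 N (compression)
  F[1-2] = +3388.7158 N (tension)
  F[1-3] = +0.0000 N (tension)
  F[2-3] = -0.0000 N (compression)
  Rx@0 = +4142.2700 N
  Ry@0 = +5009.4807 N
  Ry@2 = -2943.2707 N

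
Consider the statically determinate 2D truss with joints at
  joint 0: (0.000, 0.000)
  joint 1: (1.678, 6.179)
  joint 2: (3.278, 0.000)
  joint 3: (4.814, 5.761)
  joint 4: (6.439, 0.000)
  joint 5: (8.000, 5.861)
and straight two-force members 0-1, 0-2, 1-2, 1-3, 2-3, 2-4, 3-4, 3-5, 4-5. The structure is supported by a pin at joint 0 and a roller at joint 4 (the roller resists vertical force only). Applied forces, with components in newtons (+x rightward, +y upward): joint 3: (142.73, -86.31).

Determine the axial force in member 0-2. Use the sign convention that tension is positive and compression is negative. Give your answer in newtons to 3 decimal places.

113.966

N=6 nodes, M=9 members, R=3 reactions → 2N=12, M+R=12
member 0 (0-1): L=6.4028, (cx,cy)=(0.2621,0.9650)
member 1 (0-2): L=3.2780, (cx,cy)=(1.0000,0.0000)
member 2 (1-2): L=6.3828, (cx,cy)=(0.2507,-0.9681)
member 3 (1-3): L=3.1637, (cx,cy)=(0.9912,-0.1321)
member 4 (2-3): L=5.9622, (cx,cy)=(0.2576,0.9662)
member 5 (2-4): L=3.1610, (cx,cy)=(1.0000,0.0000)
member 6 (3-4): L=5.9858, (cx,cy)=(0.2715,-0.9624)
member 7 (3-5): L=3.1876, (cx,cy)=(0.9995,0.0314)
member 8 (4-5): L=6.0653, (cx,cy)=(0.2574,0.9663)
solve A·x = −loads:
  F[0-1] = +109.7554 N (tension)
  F[0-2] = +113.9661 N (tension)
  F[1-2] = -117.4259 N (compression)
  F[1-3] = +58.7143 N (tension)
  F[2-3] = +117.6477 N (tension)
  F[2-4] = +54.2219 N (tension)
  F[3-4] = -199.7300 N (compression)
  F[3-5] = +0.0000 N (tension)
  F[4-5] = -0.0000 N (compression)
  Rx@0 = -142.7300 N
  Ry@0 = -105.9192 N
  Ry@4 = +192.2292 N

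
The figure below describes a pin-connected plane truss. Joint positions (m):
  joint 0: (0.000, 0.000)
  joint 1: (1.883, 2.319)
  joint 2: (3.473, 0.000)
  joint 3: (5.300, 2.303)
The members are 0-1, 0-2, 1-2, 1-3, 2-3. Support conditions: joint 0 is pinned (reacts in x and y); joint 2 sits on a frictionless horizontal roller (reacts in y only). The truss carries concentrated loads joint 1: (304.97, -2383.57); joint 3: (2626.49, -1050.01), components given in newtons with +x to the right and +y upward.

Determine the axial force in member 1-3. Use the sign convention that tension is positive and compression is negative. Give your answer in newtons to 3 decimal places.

3446.711

N=4 nodes, M=5 members, R=3 reactions → 2N=8, M+R=8
member 0 (0-1): L=2.9872, (cx,cy)=(0.6304,0.7763)
member 1 (0-2): L=3.4730, (cx,cy)=(1.0000,0.0000)
member 2 (1-2): L=2.8117, (cx,cy)=(0.5655,-0.8248)
member 3 (1-3): L=3.4170, (cx,cy)=(1.0000,-0.0047)
member 4 (2-3): L=2.9397, (cx,cy)=(0.6215,0.7834)
solve A·x = −loads:
  F[0-1] = +1811.6867 N (tension)
  F[0-2] = +1789.4576 N (tension)
  F[1-2] = -4614.8568 N (compression)
  F[1-3] = +3446.7112 N (tension)
  F[2-3] = -1319.6932 N (compression)
  Rx@0 = -2931.4600 N
  Ry@0 = -1406.4278 N
  Ry@2 = +4840.0078 N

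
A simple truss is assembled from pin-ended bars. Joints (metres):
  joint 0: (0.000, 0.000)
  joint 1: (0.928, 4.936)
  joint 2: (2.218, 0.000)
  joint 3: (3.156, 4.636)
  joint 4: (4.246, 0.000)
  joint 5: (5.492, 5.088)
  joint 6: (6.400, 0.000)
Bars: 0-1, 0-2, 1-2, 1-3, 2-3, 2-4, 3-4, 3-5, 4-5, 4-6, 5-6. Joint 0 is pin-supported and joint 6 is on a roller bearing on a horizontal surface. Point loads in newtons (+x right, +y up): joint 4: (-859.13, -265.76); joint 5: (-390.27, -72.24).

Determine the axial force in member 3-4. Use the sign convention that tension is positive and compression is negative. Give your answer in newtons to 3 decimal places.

N=7 nodes, M=11 members, R=3 reactions → 2N=14, M+R=14
member 0 (0-1): L=5.0225, (cx,cy)=(0.1848,0.9828)
member 1 (0-2): L=2.2180, (cx,cy)=(1.0000,0.0000)
member 2 (1-2): L=5.1018, (cx,cy)=(0.2529,-0.9675)
member 3 (1-3): L=2.2481, (cx,cy)=(0.9911,-0.1334)
member 4 (2-3): L=4.7299, (cx,cy)=(0.1983,0.9801)
member 5 (2-4): L=2.0280, (cx,cy)=(1.0000,0.0000)
member 6 (3-4): L=4.7624, (cx,cy)=(0.2289,-0.9735)
member 7 (3-5): L=2.3793, (cx,cy)=(0.9818,0.1900)
member 8 (4-5): L=5.2383, (cx,cy)=(0.2379,0.9713)
member 9 (4-6): L=2.1540, (cx,cy)=(1.0000,0.0000)
member 10 (5-6): L=5.1684, (cx,cy)=(0.1757,-0.9844)
solve A·x = −loads:
  F[0-1] = -417.1409 N (compression)
  F[0-2] = -1172.3251 N (compression)
  F[1-2] = +450.3005 N (tension)
  F[1-3] = -192.6577 N (compression)
  F[2-3] = -444.4960 N (compression)
  F[2-4] = -970.3169 N (compression)
  F[3-4] = +349.7527 N (tension)
  F[3-5] = -365.7940 N (compression)
  F[4-5] = -76.9164 N (compression)
  F[4-6] = -12.8417 N (compression)
  F[5-6] = +73.0954 N (tension)
  Rx@0 = +1249.4000 N
  Ry@0 = +409.9585 N
  Ry@6 = -71.9585 N

349.753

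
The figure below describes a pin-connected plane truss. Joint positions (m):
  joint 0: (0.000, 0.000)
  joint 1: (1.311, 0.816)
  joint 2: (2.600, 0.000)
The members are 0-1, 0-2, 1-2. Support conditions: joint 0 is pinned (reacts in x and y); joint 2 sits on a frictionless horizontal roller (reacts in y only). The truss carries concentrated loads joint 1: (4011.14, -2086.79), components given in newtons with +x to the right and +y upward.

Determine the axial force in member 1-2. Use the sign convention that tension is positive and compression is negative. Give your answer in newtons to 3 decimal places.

N=3 nodes, M=3 members, R=3 reactions → 2N=6, M+R=6
member 0 (0-1): L=1.5442, (cx,cy)=(0.8490,0.5284)
member 1 (0-2): L=2.6000, (cx,cy)=(1.0000,0.0000)
member 2 (1-2): L=1.5256, (cx,cy)=(0.8449,-0.5349)
solve A·x = −loads:
  F[0-1] = +424.4954 N (tension)
  F[0-2] = +3650.7522 N (tension)
  F[1-2] = -4320.7865 N (compression)
  Rx@0 = -4011.1400 N
  Ry@0 = -224.3146 N
  Ry@2 = +2311.1046 N

-4320.787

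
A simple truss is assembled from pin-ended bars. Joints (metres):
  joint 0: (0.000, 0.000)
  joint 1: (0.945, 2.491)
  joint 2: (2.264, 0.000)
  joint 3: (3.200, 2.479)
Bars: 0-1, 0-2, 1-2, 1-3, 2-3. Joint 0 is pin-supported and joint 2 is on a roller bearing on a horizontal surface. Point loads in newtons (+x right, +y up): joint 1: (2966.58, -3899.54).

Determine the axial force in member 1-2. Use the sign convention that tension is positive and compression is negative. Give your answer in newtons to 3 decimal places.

-5535.145

N=4 nodes, M=5 members, R=3 reactions → 2N=8, M+R=8
member 0 (0-1): L=2.6642, (cx,cy)=(0.3547,0.9350)
member 1 (0-2): L=2.2640, (cx,cy)=(1.0000,0.0000)
member 2 (1-2): L=2.8187, (cx,cy)=(0.4680,-0.8838)
member 3 (1-3): L=2.2550, (cx,cy)=(1.0000,-0.0053)
member 4 (2-3): L=2.6498, (cx,cy)=(0.3532,0.9355)
solve A·x = −loads:
  F[0-1] = +1061.1594 N (tension)
  F[0-2] = +2590.1873 N (tension)
  F[1-2] = -5535.1450 N (compression)
  F[1-3] = +0.0000 N (tension)
  F[2-3] = -0.0000 N (compression)
  Rx@0 = -2966.5800 N
  Ry@0 = -992.1632 N
  Ry@2 = +4891.7032 N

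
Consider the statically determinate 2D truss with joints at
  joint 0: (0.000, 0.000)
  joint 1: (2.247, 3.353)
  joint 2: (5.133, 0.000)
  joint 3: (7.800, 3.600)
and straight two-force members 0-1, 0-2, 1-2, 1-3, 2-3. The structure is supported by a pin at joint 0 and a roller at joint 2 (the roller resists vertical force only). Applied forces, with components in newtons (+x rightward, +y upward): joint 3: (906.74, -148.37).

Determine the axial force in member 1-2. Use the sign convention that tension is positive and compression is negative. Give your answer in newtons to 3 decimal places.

-879.076

N=4 nodes, M=5 members, R=3 reactions → 2N=8, M+R=8
member 0 (0-1): L=4.0363, (cx,cy)=(0.5567,0.8307)
member 1 (0-2): L=5.1330, (cx,cy)=(1.0000,0.0000)
member 2 (1-2): L=4.4240, (cx,cy)=(0.6524,-0.7579)
member 3 (1-3): L=5.5585, (cx,cy)=(0.9990,0.0444)
member 4 (2-3): L=4.4803, (cx,cy)=(0.5953,0.8035)
solve A·x = −loads:
  F[0-1] = +858.3303 N (tension)
  F[0-2] = +428.9078 N (tension)
  F[1-2] = -879.0758 N (compression)
  F[1-3] = +1052.3400 N (tension)
  F[2-3] = -242.8464 N (compression)
  Rx@0 = -906.7400 N
  Ry@0 = -713.0268 N
  Ry@2 = +861.3968 N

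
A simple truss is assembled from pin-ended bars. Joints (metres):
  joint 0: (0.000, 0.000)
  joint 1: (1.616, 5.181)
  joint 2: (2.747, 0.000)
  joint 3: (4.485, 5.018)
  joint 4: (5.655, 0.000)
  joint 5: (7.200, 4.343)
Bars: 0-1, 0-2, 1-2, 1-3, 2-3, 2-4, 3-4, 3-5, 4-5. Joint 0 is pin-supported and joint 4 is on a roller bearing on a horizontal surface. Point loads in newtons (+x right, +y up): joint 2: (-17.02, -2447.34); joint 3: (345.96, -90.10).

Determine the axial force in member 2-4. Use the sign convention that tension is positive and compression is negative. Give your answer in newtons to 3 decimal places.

365.428

N=6 nodes, M=9 members, R=3 reactions → 2N=12, M+R=12
member 0 (0-1): L=5.4272, (cx,cy)=(0.2978,0.9546)
member 1 (0-2): L=2.7470, (cx,cy)=(1.0000,0.0000)
member 2 (1-2): L=5.3030, (cx,cy)=(0.2133,-0.9770)
member 3 (1-3): L=2.8736, (cx,cy)=(0.9984,-0.0567)
member 4 (2-3): L=5.3105, (cx,cy)=(0.3273,0.9449)
member 5 (2-4): L=2.9080, (cx,cy)=(1.0000,0.0000)
member 6 (3-4): L=5.1526, (cx,cy)=(0.2271,-0.9739)
member 7 (3-5): L=2.7977, (cx,cy)=(0.9705,-0.2413)
member 8 (4-5): L=4.6096, (cx,cy)=(0.3352,0.9422)
solve A·x = −loads:
  F[0-1] = -1016.2568 N (compression)
  F[0-2] = +631.5415 N (tension)
  F[1-2] = +1023.2951 N (tension)
  F[1-3] = -521.6848 N (compression)
  F[2-3] = +1531.9568 N (tension)
  F[2-4] = +365.4280 N (tension)
  F[3-4] = -1609.3180 N (compression)
  F[3-5] = -0.0000 N (compression)
  F[4-5] = +0.0000 N (tension)
  Rx@0 = -328.9400 N
  Ry@0 = +970.1599 N
  Ry@4 = +1567.2801 N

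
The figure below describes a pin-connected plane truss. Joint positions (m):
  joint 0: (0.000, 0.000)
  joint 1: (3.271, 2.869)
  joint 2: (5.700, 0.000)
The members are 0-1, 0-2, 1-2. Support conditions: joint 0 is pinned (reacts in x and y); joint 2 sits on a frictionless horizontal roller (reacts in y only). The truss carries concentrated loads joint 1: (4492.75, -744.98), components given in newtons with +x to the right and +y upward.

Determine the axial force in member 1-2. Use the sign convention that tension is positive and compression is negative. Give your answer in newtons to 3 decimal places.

-3523.124

N=3 nodes, M=3 members, R=3 reactions → 2N=6, M+R=6
member 0 (0-1): L=4.3509, (cx,cy)=(0.7518,0.6594)
member 1 (0-2): L=5.7000, (cx,cy)=(1.0000,0.0000)
member 2 (1-2): L=3.7591, (cx,cy)=(0.6462,-0.7632)
solve A·x = −loads:
  F[0-1] = +2947.9641 N (tension)
  F[0-2] = +2276.4910 N (tension)
  F[1-2] = -3523.1243 N (compression)
  Rx@0 = -4492.7500 N
  Ry@0 = -1943.8848 N
  Ry@2 = +2688.8648 N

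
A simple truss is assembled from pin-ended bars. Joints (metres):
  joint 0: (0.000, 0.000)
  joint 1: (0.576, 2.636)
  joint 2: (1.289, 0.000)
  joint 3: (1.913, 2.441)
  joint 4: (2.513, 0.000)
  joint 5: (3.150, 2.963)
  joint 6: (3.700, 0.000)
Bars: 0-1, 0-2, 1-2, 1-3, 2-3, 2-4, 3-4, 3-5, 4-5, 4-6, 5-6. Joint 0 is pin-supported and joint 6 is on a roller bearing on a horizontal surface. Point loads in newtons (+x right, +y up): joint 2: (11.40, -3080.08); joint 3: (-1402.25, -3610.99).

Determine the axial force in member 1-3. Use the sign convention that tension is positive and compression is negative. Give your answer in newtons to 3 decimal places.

N=7 nodes, M=11 members, R=3 reactions → 2N=14, M+R=14
member 0 (0-1): L=2.6982, (cx,cy)=(0.2135,0.9769)
member 1 (0-2): L=1.2890, (cx,cy)=(1.0000,0.0000)
member 2 (1-2): L=2.7307, (cx,cy)=(0.2611,-0.9653)
member 3 (1-3): L=1.3511, (cx,cy)=(0.9895,-0.1443)
member 4 (2-3): L=2.5195, (cx,cy)=(0.2477,0.9688)
member 5 (2-4): L=1.2240, (cx,cy)=(1.0000,0.0000)
member 6 (3-4): L=2.5137, (cx,cy)=(0.2387,-0.9711)
member 7 (3-5): L=1.3426, (cx,cy)=(0.9213,0.3888)
member 8 (4-5): L=3.0307, (cx,cy)=(0.2102,0.9777)
member 9 (4-6): L=1.1870, (cx,cy)=(1.0000,0.0000)
member 10 (5-6): L=3.0136, (cx,cy)=(0.1825,-0.9832)
solve A·x = −loads:
  F[0-1] = -4786.5000 N (compression)
  F[0-2] = -369.0480 N (compression)
  F[1-2] = +5203.8812 N (tension)
  F[1-3] = -2405.7357 N (compression)
  F[2-3] = -2005.7742 N (compression)
  F[2-4] = +1475.0669 N (tension)
  F[3-4] = -2460.6417 N (compression)
  F[3-5] = -963.5257 N (compression)
  F[4-5] = +2444.1114 N (tension)
  F[4-6] = +374.0124 N (tension)
  F[5-6] = -2049.3253 N (compression)
  Rx@0 = +1390.8500 N
  Ry@0 = +4676.1633 N
  Ry@6 = +2014.9067 N

-2405.736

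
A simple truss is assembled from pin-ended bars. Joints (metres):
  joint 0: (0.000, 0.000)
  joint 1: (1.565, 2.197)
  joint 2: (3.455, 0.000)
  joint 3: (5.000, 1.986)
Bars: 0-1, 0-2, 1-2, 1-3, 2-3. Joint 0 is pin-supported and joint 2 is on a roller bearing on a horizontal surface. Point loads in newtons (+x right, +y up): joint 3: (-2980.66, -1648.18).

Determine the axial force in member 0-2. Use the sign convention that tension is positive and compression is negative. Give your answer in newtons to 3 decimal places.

N=4 nodes, M=5 members, R=3 reactions → 2N=8, M+R=8
member 0 (0-1): L=2.6974, (cx,cy)=(0.5802,0.8145)
member 1 (0-2): L=3.4550, (cx,cy)=(1.0000,0.0000)
member 2 (1-2): L=2.8981, (cx,cy)=(0.6522,-0.7581)
member 3 (1-3): L=3.4415, (cx,cy)=(0.9981,-0.0613)
member 4 (2-3): L=2.5162, (cx,cy)=(0.6140,0.7893)
solve A·x = −loads:
  F[0-1] = -1198.6855 N (compression)
  F[0-2] = -2285.1999 N (compression)
  F[1-2] = +1419.2093 N (tension)
  F[1-3] = -1624.0589 N (compression)
  F[2-3] = -2214.3407 N (compression)
  Rx@0 = +2980.6600 N
  Ry@0 = +976.3105 N
  Ry@2 = +671.8695 N

-2285.200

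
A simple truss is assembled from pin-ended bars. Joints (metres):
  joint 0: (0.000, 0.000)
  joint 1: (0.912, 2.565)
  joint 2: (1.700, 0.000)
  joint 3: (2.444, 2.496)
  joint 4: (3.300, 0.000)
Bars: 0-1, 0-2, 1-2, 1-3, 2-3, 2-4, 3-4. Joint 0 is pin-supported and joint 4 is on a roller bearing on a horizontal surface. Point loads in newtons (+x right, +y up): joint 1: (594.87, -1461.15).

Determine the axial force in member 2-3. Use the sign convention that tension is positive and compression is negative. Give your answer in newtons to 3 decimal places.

878.097

N=5 nodes, M=7 members, R=3 reactions → 2N=10, M+R=10
member 0 (0-1): L=2.7223, (cx,cy)=(0.3350,0.9422)
member 1 (0-2): L=1.7000, (cx,cy)=(1.0000,0.0000)
member 2 (1-2): L=2.6833, (cx,cy)=(0.2937,-0.9559)
member 3 (1-3): L=1.5336, (cx,cy)=(0.9990,-0.0450)
member 4 (2-3): L=2.6045, (cx,cy)=(0.2857,0.9583)
member 5 (2-4): L=1.6000, (cx,cy)=(1.0000,0.0000)
member 6 (3-4): L=2.6387, (cx,cy)=(0.3244,-0.9459)
solve A·x = −loads:
  F[0-1] = -631.4538 N (compression)
  F[0-2] = +806.4131 N (tension)
  F[1-2] = -880.3238 N (compression)
  F[1-3] = -548.4467 N (compression)
  F[2-3] = +878.0969 N (tension)
  F[2-4] = +297.0570 N (tension)
  F[3-4] = -915.7070 N (compression)
  Rx@0 = -594.8700 N
  Ry@0 = +594.9650 N
  Ry@4 = +866.1850 N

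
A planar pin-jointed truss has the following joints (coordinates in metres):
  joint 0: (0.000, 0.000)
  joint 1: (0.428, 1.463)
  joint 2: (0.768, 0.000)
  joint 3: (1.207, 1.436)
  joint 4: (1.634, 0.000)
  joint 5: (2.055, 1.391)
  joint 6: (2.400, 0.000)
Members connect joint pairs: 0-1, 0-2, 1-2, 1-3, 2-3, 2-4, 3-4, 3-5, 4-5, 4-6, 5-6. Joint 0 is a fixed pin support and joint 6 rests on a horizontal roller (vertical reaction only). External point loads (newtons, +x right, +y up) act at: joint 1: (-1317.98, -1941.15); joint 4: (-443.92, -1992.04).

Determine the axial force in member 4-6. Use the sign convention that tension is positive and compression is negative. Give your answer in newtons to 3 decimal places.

222.973

N=7 nodes, M=11 members, R=3 reactions → 2N=14, M+R=14
member 0 (0-1): L=1.5243, (cx,cy)=(0.2808,0.9598)
member 1 (0-2): L=0.7680, (cx,cy)=(1.0000,0.0000)
member 2 (1-2): L=1.5020, (cx,cy)=(0.2264,-0.9740)
member 3 (1-3): L=0.7795, (cx,cy)=(0.9994,-0.0346)
member 4 (2-3): L=1.5016, (cx,cy)=(0.2924,0.9563)
member 5 (2-4): L=0.8660, (cx,cy)=(1.0000,0.0000)
member 6 (3-4): L=1.4981, (cx,cy)=(0.2850,-0.9585)
member 7 (3-5): L=0.8492, (cx,cy)=(0.9986,-0.0530)
member 8 (4-5): L=1.4533, (cx,cy)=(0.2897,0.9571)
member 9 (4-6): L=0.7660, (cx,cy)=(1.0000,0.0000)
member 10 (5-6): L=1.4331, (cx,cy)=(0.2407,-0.9706)
solve A·x = −loads:
  F[0-1] = -3161.3654 N (compression)
  F[0-2] = -874.2492 N (compression)
  F[1-2] = +1115.8441 N (tension)
  F[1-3] = +177.8460 N (tension)
  F[2-3] = -1136.5342 N (compression)
  F[2-4] = -289.3891 N (compression)
  F[3-4] = +1167.3138 N (tension)
  F[3-5] = -487.9242 N (compression)
  F[4-5] = +912.2597 N (tension)
  F[4-6] = +222.9728 N (tension)
  F[5-6] = -926.2389 N (compression)
  Rx@0 = +1761.9000 N
  Ry@0 = +3034.1897 N
  Ry@6 = +899.0003 N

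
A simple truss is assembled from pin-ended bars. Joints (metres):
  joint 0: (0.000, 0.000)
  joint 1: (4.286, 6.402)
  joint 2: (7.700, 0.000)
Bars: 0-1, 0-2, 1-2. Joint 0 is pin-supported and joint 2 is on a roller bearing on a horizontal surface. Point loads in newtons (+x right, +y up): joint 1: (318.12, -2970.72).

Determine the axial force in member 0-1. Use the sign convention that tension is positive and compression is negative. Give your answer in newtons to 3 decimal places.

-1266.776

N=3 nodes, M=3 members, R=3 reactions → 2N=6, M+R=6
member 0 (0-1): L=7.7042, (cx,cy)=(0.5563,0.8310)
member 1 (0-2): L=7.7000, (cx,cy)=(1.0000,0.0000)
member 2 (1-2): L=7.2554, (cx,cy)=(0.4705,-0.8824)
solve A·x = −loads:
  F[0-1] = -1266.7765 N (compression)
  F[0-2] = +1022.8488 N (tension)
  F[1-2] = -2173.7520 N (compression)
  Rx@0 = -318.1200 N
  Ry@0 = +1052.6537 N
  Ry@2 = +1918.0663 N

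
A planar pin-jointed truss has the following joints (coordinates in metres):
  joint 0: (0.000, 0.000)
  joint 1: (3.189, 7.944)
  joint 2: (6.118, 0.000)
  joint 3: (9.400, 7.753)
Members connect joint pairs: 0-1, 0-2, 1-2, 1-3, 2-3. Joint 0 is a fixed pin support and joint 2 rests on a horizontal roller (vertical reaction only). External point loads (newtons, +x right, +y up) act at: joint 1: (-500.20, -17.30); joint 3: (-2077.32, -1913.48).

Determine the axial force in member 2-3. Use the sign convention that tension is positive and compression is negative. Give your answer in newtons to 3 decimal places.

-2119.643

N=4 nodes, M=5 members, R=3 reactions → 2N=8, M+R=8
member 0 (0-1): L=8.5602, (cx,cy)=(0.3725,0.9280)
member 1 (0-2): L=6.1180, (cx,cy)=(1.0000,0.0000)
member 2 (1-2): L=8.4668, (cx,cy)=(0.3459,-0.9383)
member 3 (1-3): L=6.2139, (cx,cy)=(0.9995,-0.0307)
member 4 (2-3): L=8.4191, (cx,cy)=(0.3898,0.9209)
solve A·x = −loads:
  F[0-1] = -2439.3520 N (compression)
  F[0-2] = -1668.7676 N (compression)
  F[1-2] = +2435.2947 N (tension)
  F[1-3] = -1251.6114 N (compression)
  F[2-3] = -2119.6427 N (compression)
  Rx@0 = +2577.5200 N
  Ry@0 = +2263.7596 N
  Ry@2 = -332.9796 N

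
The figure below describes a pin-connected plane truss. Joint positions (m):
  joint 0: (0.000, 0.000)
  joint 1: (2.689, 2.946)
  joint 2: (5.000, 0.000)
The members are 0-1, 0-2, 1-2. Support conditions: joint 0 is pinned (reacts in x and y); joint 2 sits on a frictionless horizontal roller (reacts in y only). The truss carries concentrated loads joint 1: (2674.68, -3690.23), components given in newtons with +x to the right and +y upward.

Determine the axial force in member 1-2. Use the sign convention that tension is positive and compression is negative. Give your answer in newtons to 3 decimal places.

N=3 nodes, M=3 members, R=3 reactions → 2N=6, M+R=6
member 0 (0-1): L=3.9887, (cx,cy)=(0.6742,0.7386)
member 1 (0-2): L=5.0000, (cx,cy)=(1.0000,0.0000)
member 2 (1-2): L=3.7443, (cx,cy)=(0.6172,-0.7868)
solve A·x = −loads:
  F[0-1] = -175.6091 N (compression)
  F[0-2] = +2793.0680 N (tension)
  F[1-2] = -4525.3268 N (compression)
  Rx@0 = -2674.6800 N
  Ry@0 = +129.7029 N
  Ry@2 = +3560.5271 N

-4525.327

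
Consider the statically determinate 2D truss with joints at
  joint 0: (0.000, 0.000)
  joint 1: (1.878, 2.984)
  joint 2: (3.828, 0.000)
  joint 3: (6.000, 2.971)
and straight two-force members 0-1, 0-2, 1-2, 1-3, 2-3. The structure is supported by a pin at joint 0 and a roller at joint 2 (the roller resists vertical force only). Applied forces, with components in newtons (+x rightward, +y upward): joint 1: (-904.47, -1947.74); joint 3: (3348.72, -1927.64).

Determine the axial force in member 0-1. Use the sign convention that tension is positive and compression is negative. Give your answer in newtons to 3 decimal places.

N=4 nodes, M=5 members, R=3 reactions → 2N=8, M+R=8
member 0 (0-1): L=3.5258, (cx,cy)=(0.5326,0.8463)
member 1 (0-2): L=3.8280, (cx,cy)=(1.0000,0.0000)
member 2 (1-2): L=3.5647, (cx,cy)=(0.5470,-0.8371)
member 3 (1-3): L=4.1220, (cx,cy)=(1.0000,-0.0032)
member 4 (2-3): L=3.6803, (cx,cy)=(0.5902,0.8073)
solve A·x = −loads:
  F[0-1] = +2357.8311 N (tension)
  F[0-2] = +1188.3565 N (tension)
  F[1-2] = -4728.4593 N (compression)
  F[1-3] = +4747.0326 N (tension)
  F[2-3] = -2369.2856 N (compression)
  Rx@0 = -2444.2500 N
  Ry@0 = -1995.5198 N
  Ry@2 = +5870.8998 N

2357.831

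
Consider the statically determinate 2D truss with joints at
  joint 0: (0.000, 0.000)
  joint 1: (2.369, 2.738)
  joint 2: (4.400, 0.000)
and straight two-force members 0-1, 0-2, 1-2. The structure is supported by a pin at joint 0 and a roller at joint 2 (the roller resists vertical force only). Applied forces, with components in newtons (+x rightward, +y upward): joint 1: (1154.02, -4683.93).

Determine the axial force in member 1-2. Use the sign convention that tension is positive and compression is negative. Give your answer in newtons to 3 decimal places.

-4034.063

N=3 nodes, M=3 members, R=3 reactions → 2N=6, M+R=6
member 0 (0-1): L=3.6206, (cx,cy)=(0.6543,0.7562)
member 1 (0-2): L=4.4000, (cx,cy)=(1.0000,0.0000)
member 2 (1-2): L=3.4090, (cx,cy)=(0.5958,-0.8032)
solve A·x = −loads:
  F[0-1] = -1909.4072 N (compression)
  F[0-2] = +2403.3641 N (tension)
  F[1-2] = -4034.0632 N (compression)
  Rx@0 = -1154.0200 N
  Ry@0 = +1443.9443 N
  Ry@2 = +3239.9857 N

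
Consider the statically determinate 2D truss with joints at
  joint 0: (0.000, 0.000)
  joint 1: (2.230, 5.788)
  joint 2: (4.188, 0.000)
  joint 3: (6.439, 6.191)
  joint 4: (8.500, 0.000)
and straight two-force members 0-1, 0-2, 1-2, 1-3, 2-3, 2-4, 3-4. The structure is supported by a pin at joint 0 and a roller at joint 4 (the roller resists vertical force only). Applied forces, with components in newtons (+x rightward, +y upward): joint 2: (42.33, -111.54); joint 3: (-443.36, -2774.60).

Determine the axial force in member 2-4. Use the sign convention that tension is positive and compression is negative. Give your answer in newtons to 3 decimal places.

610.502

N=5 nodes, M=7 members, R=3 reactions → 2N=10, M+R=10
member 0 (0-1): L=6.2027, (cx,cy)=(0.3595,0.9331)
member 1 (0-2): L=4.1880, (cx,cy)=(1.0000,0.0000)
member 2 (1-2): L=6.1102, (cx,cy)=(0.3204,-0.9473)
member 3 (1-3): L=4.2282, (cx,cy)=(0.9954,0.0953)
member 4 (2-3): L=6.5875, (cx,cy)=(0.3417,0.9398)
member 5 (2-4): L=4.3120, (cx,cy)=(1.0000,0.0000)
member 6 (3-4): L=6.5250, (cx,cy)=(0.3159,-0.9488)
solve A·x = −loads:
  F[0-1] = -1127.6632 N (compression)
  F[0-2] = +4.3866 N (tension)
  F[1-2] = +1036.2997 N (tension)
  F[1-3] = -740.8685 N (compression)
  F[2-3] = -925.8413 N (compression)
  F[2-4] = +610.5017 N (tension)
  F[3-4] = -1932.8243 N (compression)
  Rx@0 = +401.0300 N
  Ry@0 = +1052.2650 N
  Ry@4 = +1833.8750 N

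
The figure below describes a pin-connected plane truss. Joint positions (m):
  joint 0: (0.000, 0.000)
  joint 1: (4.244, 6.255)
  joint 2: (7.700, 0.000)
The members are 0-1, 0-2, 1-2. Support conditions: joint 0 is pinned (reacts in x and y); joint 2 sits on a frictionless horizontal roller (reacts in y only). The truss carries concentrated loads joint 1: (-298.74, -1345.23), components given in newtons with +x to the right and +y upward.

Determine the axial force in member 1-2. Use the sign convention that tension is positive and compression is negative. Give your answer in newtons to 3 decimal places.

N=3 nodes, M=3 members, R=3 reactions → 2N=6, M+R=6
member 0 (0-1): L=7.5589, (cx,cy)=(0.5615,0.8275)
member 1 (0-2): L=7.7000, (cx,cy)=(1.0000,0.0000)
member 2 (1-2): L=7.1463, (cx,cy)=(0.4836,-0.8753)
solve A·x = −loads:
  F[0-1] = -1022.9057 N (compression)
  F[0-2] = +275.5800 N (tension)
  F[1-2] = -569.8394 N (compression)
  Rx@0 = +298.7400 N
  Ry@0 = +846.4589 N
  Ry@2 = +498.7711 N

-569.839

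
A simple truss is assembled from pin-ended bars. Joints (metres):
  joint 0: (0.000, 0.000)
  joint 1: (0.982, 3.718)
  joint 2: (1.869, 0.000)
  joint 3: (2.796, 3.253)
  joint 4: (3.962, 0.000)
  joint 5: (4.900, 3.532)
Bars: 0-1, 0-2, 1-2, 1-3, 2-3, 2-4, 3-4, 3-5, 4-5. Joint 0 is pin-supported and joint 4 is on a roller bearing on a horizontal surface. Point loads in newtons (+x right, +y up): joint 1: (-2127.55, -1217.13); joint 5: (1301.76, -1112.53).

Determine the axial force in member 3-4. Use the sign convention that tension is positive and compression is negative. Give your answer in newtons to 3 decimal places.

N=6 nodes, M=9 members, R=3 reactions → 2N=12, M+R=12
member 0 (0-1): L=3.8455, (cx,cy)=(0.2554,0.9668)
member 1 (0-2): L=1.8690, (cx,cy)=(1.0000,0.0000)
member 2 (1-2): L=3.8223, (cx,cy)=(0.2321,-0.9727)
member 3 (1-3): L=1.8727, (cx,cy)=(0.9687,-0.2483)
member 4 (2-3): L=3.3825, (cx,cy)=(0.2741,0.9617)
member 5 (2-4): L=2.0930, (cx,cy)=(1.0000,0.0000)
member 6 (3-4): L=3.4557, (cx,cy)=(0.3374,-0.9414)
member 7 (3-5): L=2.1224, (cx,cy)=(0.9913,0.1315)
member 8 (4-5): L=3.6544, (cx,cy)=(0.2567,0.9665)
solve A·x = −loads:
  F[0-1] = -1539.1445 N (compression)
  F[0-2] = -432.7485 N (compression)
  F[1-2] = -190.1398 N (compression)
  F[1-3] = +1836.1390 N (tension)
  F[2-3] = +192.3124 N (tension)
  F[2-4] = -529.5764 N (compression)
  F[3-4] = +521.0717 N (tension)
  F[3-5] = +1670.0094 N (tension)
  F[4-5] = -1378.2329 N (compression)
  Rx@0 = +825.7900 N
  Ry@0 = +1488.1143 N
  Ry@4 = +841.5457 N

521.072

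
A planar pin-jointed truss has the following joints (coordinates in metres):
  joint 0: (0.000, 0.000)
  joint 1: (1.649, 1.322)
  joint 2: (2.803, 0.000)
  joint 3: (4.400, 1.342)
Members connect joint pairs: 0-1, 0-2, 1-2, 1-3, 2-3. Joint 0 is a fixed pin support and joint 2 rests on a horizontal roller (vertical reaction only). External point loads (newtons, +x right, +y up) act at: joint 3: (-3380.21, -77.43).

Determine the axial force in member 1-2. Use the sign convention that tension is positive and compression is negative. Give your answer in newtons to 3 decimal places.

N=4 nodes, M=5 members, R=3 reactions → 2N=8, M+R=8
member 0 (0-1): L=2.1135, (cx,cy)=(0.7802,0.6255)
member 1 (0-2): L=2.8030, (cx,cy)=(1.0000,0.0000)
member 2 (1-2): L=1.7548, (cx,cy)=(0.6576,-0.7534)
member 3 (1-3): L=2.7511, (cx,cy)=(1.0000,0.0073)
member 4 (2-3): L=2.0860, (cx,cy)=(0.7656,0.6433)
solve A·x = −loads:
  F[0-1] = -2516.7555 N (compression)
  F[0-2] = -1416.5816 N (compression)
  F[1-2] = +2057.6333 N (tension)
  F[1-3] = -3316.8498 N (compression)
  F[2-3] = -82.8753 N (compression)
  Rx@0 = +3380.2100 N
  Ry@0 = +1574.2369 N
  Ry@2 = -1496.8069 N

2057.633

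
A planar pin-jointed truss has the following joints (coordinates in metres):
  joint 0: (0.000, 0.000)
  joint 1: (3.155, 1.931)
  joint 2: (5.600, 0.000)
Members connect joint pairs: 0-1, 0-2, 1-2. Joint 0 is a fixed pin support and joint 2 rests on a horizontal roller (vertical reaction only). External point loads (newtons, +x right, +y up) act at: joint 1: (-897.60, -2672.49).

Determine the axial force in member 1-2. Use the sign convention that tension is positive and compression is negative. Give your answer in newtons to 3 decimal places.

N=3 nodes, M=3 members, R=3 reactions → 2N=6, M+R=6
member 0 (0-1): L=3.6990, (cx,cy)=(0.8529,0.5220)
member 1 (0-2): L=5.6000, (cx,cy)=(1.0000,0.0000)
member 2 (1-2): L=3.1156, (cx,cy)=(0.7848,-0.6198)
solve A·x = −loads:
  F[0-1] = -2828.0779 N (compression)
  F[0-2] = +1514.5453 N (tension)
  F[1-2] = -1929.9281 N (compression)
  Rx@0 = +897.6000 N
  Ry@0 = +1476.3399 N
  Ry@2 = +1196.1501 N

-1929.928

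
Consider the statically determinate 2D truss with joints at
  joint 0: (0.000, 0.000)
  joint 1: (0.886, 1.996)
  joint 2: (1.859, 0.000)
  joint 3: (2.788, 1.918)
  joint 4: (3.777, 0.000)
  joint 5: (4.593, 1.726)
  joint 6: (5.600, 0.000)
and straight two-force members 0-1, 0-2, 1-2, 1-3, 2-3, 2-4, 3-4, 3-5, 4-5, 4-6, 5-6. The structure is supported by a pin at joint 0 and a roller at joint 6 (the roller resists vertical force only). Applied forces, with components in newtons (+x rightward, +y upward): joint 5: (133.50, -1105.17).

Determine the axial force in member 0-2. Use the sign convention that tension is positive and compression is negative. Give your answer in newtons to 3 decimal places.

203.451

N=7 nodes, M=11 members, R=3 reactions → 2N=14, M+R=14
member 0 (0-1): L=2.1838, (cx,cy)=(0.4057,0.9140)
member 1 (0-2): L=1.8590, (cx,cy)=(1.0000,0.0000)
member 2 (1-2): L=2.2205, (cx,cy)=(0.4382,-0.8989)
member 3 (1-3): L=1.9036, (cx,cy)=(0.9992,-0.0410)
member 4 (2-3): L=2.1311, (cx,cy)=(0.4359,0.9000)
member 5 (2-4): L=1.9180, (cx,cy)=(1.0000,0.0000)
member 6 (3-4): L=2.1580, (cx,cy)=(0.4583,-0.8888)
member 7 (3-5): L=1.8152, (cx,cy)=(0.9944,-0.1058)
member 8 (4-5): L=1.9092, (cx,cy)=(0.4274,0.9041)
member 9 (4-6): L=1.8230, (cx,cy)=(1.0000,0.0000)
member 10 (5-6): L=1.9983, (cx,cy)=(0.5039,-0.8637)
solve A·x = −loads:
  F[0-1] = -172.4142 N (compression)
  F[0-2] = +203.4508 N (tension)
  F[1-2] = +182.1460 N (tension)
  F[1-3] = -149.8902 N (compression)
  F[2-3] = -181.9230 N (compression)
  F[2-4] = +362.5675 N (tension)
  F[3-4] = +216.5983 N (tension)
  F[3-5] = -330.1870 N (compression)
  F[4-5] = -212.9422 N (compression)
  F[4-6] = +552.8485 N (tension)
  F[5-6] = -1097.0668 N (compression)
  Rx@0 = -133.5000 N
  Ry@0 = +157.5866 N
  Ry@6 = +947.5834 N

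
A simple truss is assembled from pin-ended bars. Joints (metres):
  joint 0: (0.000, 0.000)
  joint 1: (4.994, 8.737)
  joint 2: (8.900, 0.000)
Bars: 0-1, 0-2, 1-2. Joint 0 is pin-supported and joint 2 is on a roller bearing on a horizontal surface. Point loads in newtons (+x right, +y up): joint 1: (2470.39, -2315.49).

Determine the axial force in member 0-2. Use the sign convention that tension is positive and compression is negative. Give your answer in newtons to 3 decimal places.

N=3 nodes, M=3 members, R=3 reactions → 2N=6, M+R=6
member 0 (0-1): L=10.0636, (cx,cy)=(0.4962,0.8682)
member 1 (0-2): L=8.9000, (cx,cy)=(1.0000,0.0000)
member 2 (1-2): L=9.5704, (cx,cy)=(0.4081,-0.9129)
solve A·x = −loads:
  F[0-1] = +1622.8531 N (tension)
  F[0-2] = +1665.0557 N (tension)
  F[1-2] = -4079.6726 N (compression)
  Rx@0 = -2470.3900 N
  Ry@0 = -1408.9319 N
  Ry@2 = +3724.4219 N

1665.056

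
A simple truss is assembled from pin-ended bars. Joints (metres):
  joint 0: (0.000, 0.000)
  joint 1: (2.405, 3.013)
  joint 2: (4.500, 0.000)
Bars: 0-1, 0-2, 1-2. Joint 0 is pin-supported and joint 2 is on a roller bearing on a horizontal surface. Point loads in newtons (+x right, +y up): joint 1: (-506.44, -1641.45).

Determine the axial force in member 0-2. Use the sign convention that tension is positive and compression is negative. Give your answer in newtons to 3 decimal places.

N=3 nodes, M=3 members, R=3 reactions → 2N=6, M+R=6
member 0 (0-1): L=3.8552, (cx,cy)=(0.6238,0.7816)
member 1 (0-2): L=4.5000, (cx,cy)=(1.0000,0.0000)
member 2 (1-2): L=3.6698, (cx,cy)=(0.5709,-0.8210)
solve A·x = −loads:
  F[0-1] = -1411.6481 N (compression)
  F[0-2] = +374.2034 N (tension)
  F[1-2] = -655.4842 N (compression)
  Rx@0 = +506.4400 N
  Ry@0 = +1103.2759 N
  Ry@2 = +538.1741 N

374.203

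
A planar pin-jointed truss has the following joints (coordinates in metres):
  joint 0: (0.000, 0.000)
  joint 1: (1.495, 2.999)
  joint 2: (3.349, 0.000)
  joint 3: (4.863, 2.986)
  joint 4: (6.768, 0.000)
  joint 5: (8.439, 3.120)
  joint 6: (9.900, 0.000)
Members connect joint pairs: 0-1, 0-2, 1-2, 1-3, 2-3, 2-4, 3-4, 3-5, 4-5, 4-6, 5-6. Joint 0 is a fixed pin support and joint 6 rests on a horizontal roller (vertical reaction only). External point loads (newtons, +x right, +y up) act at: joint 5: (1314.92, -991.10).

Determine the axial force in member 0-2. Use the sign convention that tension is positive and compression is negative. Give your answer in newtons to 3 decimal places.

1181.254

N=7 nodes, M=11 members, R=3 reactions → 2N=14, M+R=14
member 0 (0-1): L=3.3510, (cx,cy)=(0.4461,0.8950)
member 1 (0-2): L=3.3490, (cx,cy)=(1.0000,0.0000)
member 2 (1-2): L=3.5258, (cx,cy)=(0.5258,-0.8506)
member 3 (1-3): L=3.3680, (cx,cy)=(1.0000,-0.0039)
member 4 (2-3): L=3.3479, (cx,cy)=(0.4522,0.8919)
member 5 (2-4): L=3.4190, (cx,cy)=(1.0000,0.0000)
member 6 (3-4): L=3.5419, (cx,cy)=(0.5378,-0.8430)
member 7 (3-5): L=3.5785, (cx,cy)=(0.9993,0.0374)
member 8 (4-5): L=3.5393, (cx,cy)=(0.4721,0.8815)
member 9 (4-6): L=3.1320, (cx,cy)=(1.0000,0.0000)
member 10 (5-6): L=3.4451, (cx,cy)=(0.4241,-0.9056)
solve A·x = −loads:
  F[0-1] = +299.6062 N (tension)
  F[0-2] = +1181.2540 N (tension)
  F[1-2] = -316.5999 N (compression)
  F[1-3] = +300.1482 N (tension)
  F[2-3] = +301.9329 N (tension)
  F[2-4] = +878.2325 N (tension)
  F[3-4] = -291.6745 N (compression)
  F[3-5] = +593.9793 N (tension)
  F[4-5] = +278.9407 N (tension)
  F[4-6] = +589.6618 N (tension)
  F[5-6] = -1390.4597 N (compression)
  Rx@0 = -1314.9200 N
  Ry@0 = -268.1367 N
  Ry@6 = +1259.2367 N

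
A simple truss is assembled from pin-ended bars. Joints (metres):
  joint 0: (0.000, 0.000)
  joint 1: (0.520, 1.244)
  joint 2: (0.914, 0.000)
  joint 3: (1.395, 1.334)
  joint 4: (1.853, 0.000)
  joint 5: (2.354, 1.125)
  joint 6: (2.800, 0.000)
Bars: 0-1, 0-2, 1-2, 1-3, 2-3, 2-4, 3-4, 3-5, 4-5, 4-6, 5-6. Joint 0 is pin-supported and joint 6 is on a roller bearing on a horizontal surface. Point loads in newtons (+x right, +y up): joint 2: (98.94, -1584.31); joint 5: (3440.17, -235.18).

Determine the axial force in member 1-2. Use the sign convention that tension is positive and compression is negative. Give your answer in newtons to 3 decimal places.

N=7 nodes, M=11 members, R=3 reactions → 2N=14, M+R=14
member 0 (0-1): L=1.3483, (cx,cy)=(0.3857,0.9226)
member 1 (0-2): L=0.9140, (cx,cy)=(1.0000,0.0000)
member 2 (1-2): L=1.3049, (cx,cy)=(0.3019,-0.9533)
member 3 (1-3): L=0.8796, (cx,cy)=(0.9948,0.1023)
member 4 (2-3): L=1.4181, (cx,cy)=(0.3392,0.9407)
member 5 (2-4): L=0.9390, (cx,cy)=(1.0000,0.0000)
member 6 (3-4): L=1.4104, (cx,cy)=(0.3247,-0.9458)
member 7 (3-5): L=0.9815, (cx,cy)=(0.9771,-0.2129)
member 8 (4-5): L=1.2315, (cx,cy)=(0.4068,0.9135)
member 9 (4-6): L=0.9470, (cx,cy)=(1.0000,0.0000)
member 10 (5-6): L=1.2102, (cx,cy)=(0.3685,-0.9296)
solve A·x = −loads:
  F[0-1] = +300.8813 N (tension)
  F[0-2] = +3423.0696 N (tension)
  F[1-2] = -269.8833 N (compression)
  F[1-3] = +198.5706 N (tension)
  F[2-3] = +1957.6538 N (tension)
  F[2-4] = +2578.6173 N (tension)
  F[3-4] = -2342.3798 N (compression)
  F[3-5] = +1660.2539 N (tension)
  F[4-5] = +2425.1999 N (tension)
  F[4-6] = +831.3814 N (tension)
  F[5-6] = -2255.8812 N (compression)
  Rx@0 = -3539.1100 N
  Ry@0 = -277.6044 N
  Ry@6 = +2097.0944 N

-269.883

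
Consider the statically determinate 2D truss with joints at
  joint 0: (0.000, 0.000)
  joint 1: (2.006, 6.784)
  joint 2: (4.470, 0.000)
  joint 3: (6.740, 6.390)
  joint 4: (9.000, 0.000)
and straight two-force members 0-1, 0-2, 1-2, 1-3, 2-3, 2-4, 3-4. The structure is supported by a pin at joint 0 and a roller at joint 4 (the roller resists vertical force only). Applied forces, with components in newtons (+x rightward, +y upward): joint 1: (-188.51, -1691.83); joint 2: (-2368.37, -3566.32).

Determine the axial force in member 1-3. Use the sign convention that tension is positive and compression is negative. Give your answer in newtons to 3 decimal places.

-1386.216

N=5 nodes, M=7 members, R=3 reactions → 2N=10, M+R=10
member 0 (0-1): L=7.0744, (cx,cy)=(0.2836,0.9590)
member 1 (0-2): L=4.4700, (cx,cy)=(1.0000,0.0000)
member 2 (1-2): L=7.2176, (cx,cy)=(0.3414,-0.9399)
member 3 (1-3): L=4.7504, (cx,cy)=(0.9966,-0.0829)
member 4 (2-3): L=6.7812, (cx,cy)=(0.3347,0.9423)
member 5 (2-4): L=4.5300, (cx,cy)=(1.0000,0.0000)
member 6 (3-4): L=6.7779, (cx,cy)=(0.3334,-0.9428)
solve A·x = −loads:
  F[0-1] = -3391.0693 N (compression)
  F[0-2] = -1595.3122 N (compression)
  F[1-2] = +1782.0893 N (tension)
  F[1-3] = -1386.2163 N (compression)
  F[2-3] = +2007.0870 N (tension)
  F[2-4] = +709.5720 N (tension)
  F[3-4] = -2128.0514 N (compression)
  Rx@0 = +2556.8800 N
  Ry@0 = +3251.8823 N
  Ry@4 = +2006.2677 N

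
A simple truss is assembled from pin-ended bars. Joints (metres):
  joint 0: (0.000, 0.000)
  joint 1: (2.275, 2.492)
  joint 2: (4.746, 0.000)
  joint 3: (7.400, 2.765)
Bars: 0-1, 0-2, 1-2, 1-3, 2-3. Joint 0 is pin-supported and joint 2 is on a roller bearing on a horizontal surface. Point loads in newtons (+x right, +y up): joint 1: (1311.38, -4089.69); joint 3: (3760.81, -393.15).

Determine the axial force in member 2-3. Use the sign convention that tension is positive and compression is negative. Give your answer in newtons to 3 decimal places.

-866.964

N=4 nodes, M=5 members, R=3 reactions → 2N=8, M+R=8
member 0 (0-1): L=3.3743, (cx,cy)=(0.6742,0.7385)
member 1 (0-2): L=4.7460, (cx,cy)=(1.0000,0.0000)
member 2 (1-2): L=3.5094, (cx,cy)=(0.7041,-0.7101)
member 3 (1-3): L=5.1323, (cx,cy)=(0.9986,0.0532)
member 4 (2-3): L=3.8326, (cx,cy)=(0.6925,0.7214)
solve A·x = −loads:
  F[0-1] = +1313.6402 N (tension)
  F[0-2] = +4186.5073 N (tension)
  F[1-2] = -6798.4694 N (compression)
  F[1-3] = +4367.3458 N (tension)
  F[2-3] = -866.9635 N (compression)
  Rx@0 = -5072.1900 N
  Ry@0 = -970.1632 N
  Ry@2 = +5453.0032 N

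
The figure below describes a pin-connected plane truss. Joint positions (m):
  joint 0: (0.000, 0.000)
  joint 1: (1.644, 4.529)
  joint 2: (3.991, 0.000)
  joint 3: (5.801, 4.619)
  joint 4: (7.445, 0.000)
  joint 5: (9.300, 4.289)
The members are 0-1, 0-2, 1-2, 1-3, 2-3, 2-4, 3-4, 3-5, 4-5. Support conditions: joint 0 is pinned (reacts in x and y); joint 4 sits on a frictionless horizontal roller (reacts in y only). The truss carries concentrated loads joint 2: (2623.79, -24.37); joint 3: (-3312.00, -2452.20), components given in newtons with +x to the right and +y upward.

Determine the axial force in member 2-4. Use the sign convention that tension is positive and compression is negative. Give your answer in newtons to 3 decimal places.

-46.643

N=6 nodes, M=9 members, R=3 reactions → 2N=12, M+R=12
member 0 (0-1): L=4.8182, (cx,cy)=(0.3412,0.9400)
member 1 (0-2): L=3.9910, (cx,cy)=(1.0000,0.0000)
member 2 (1-2): L=5.1010, (cx,cy)=(0.4601,-0.8879)
member 3 (1-3): L=4.1580, (cx,cy)=(0.9998,0.0216)
member 4 (2-3): L=4.9610, (cx,cy)=(0.3648,0.9311)
member 5 (2-4): L=3.4540, (cx,cy)=(1.0000,0.0000)
member 6 (3-4): L=4.9028, (cx,cy)=(0.3353,-0.9421)
member 7 (3-5): L=3.5145, (cx,cy)=(0.9956,-0.0939)
member 8 (4-5): L=4.6730, (cx,cy)=(0.3970,0.9178)
solve A·x = −loads:
  F[0-1] = -2774.0999 N (compression)
  F[0-2] = +258.3399 N (tension)
  F[1-2] = +2881.5453 N (tension)
  F[1-3] = -2272.8971 N (compression)
  F[2-3] = -2721.6630 N (compression)
  F[2-4] = -46.6429 N (compression)
  F[3-4] = +139.1015 N (tension)
  F[3-5] = +0.0000 N (tension)
  F[4-5] = -0.0000 N (compression)
  Rx@0 = +688.2100 N
  Ry@0 = +2607.6184 N
  Ry@4 = -131.0484 N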